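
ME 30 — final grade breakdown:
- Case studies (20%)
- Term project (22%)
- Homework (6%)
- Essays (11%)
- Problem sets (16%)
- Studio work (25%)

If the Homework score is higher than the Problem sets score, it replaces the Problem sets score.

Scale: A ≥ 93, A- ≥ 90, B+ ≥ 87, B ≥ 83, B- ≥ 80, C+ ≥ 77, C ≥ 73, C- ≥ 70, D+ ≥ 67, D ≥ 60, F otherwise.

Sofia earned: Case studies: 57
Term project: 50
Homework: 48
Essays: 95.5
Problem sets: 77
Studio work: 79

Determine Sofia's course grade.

D+

Homework (48) ≤ Problem sets (77), so Problem sets stays at 77.
Weighted total:
  Case studies 57 × 0.2 = 11.4
  Term project 50 × 0.22 = 11
  Homework 48 × 0.06 = 2.88
  Essays 95.5 × 0.11 = 10.505
  Problem sets 77 × 0.16 = 12.32
  Studio work 79 × 0.25 = 19.75
Sum = 67.855
67.855 is ≥ 67 and < 70 → D+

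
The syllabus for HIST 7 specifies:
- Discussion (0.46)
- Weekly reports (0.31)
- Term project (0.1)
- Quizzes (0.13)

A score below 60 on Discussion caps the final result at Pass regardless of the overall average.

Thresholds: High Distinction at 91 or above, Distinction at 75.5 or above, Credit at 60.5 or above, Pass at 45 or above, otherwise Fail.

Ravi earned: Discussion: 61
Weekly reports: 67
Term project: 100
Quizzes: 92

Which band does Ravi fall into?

Credit

Discussion score 61 ≥ 60: minimum met.
Weighted total:
  Discussion 61 × 0.46 = 28.06
  Weekly reports 67 × 0.31 = 20.77
  Term project 100 × 0.1 = 10
  Quizzes 92 × 0.13 = 11.96
Sum = 70.79
70.79 is ≥ 60.5 and < 75.5 → Credit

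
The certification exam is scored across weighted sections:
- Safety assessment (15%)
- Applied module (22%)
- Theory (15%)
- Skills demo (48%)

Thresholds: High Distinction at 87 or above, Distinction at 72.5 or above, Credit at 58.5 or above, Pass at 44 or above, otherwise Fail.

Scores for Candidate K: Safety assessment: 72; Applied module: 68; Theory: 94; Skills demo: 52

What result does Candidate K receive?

Weighted total:
  Safety assessment 72 × 0.15 = 10.8
  Applied module 68 × 0.22 = 14.96
  Theory 94 × 0.15 = 14.1
  Skills demo 52 × 0.48 = 24.96
Sum = 64.82
64.82 is ≥ 58.5 and < 72.5 → Credit

Credit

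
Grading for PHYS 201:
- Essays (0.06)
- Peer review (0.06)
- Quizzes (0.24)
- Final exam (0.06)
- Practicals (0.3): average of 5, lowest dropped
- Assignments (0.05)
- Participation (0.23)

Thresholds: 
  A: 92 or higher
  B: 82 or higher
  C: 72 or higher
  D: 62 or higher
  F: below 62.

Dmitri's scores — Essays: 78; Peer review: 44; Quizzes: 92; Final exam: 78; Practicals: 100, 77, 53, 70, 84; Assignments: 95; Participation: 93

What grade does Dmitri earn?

Practicals: drop 53 → average of remaining 4 = 331/4 = 82.75
Weighted total:
  Essays 78 × 0.06 = 4.68
  Peer review 44 × 0.06 = 2.64
  Quizzes 92 × 0.24 = 22.08
  Final exam 78 × 0.06 = 4.68
  Practicals 82.75 × 0.3 = 24.825
  Assignments 95 × 0.05 = 4.75
  Participation 93 × 0.23 = 21.39
Sum = 85.045
85.045 is ≥ 82 and < 92 → B

B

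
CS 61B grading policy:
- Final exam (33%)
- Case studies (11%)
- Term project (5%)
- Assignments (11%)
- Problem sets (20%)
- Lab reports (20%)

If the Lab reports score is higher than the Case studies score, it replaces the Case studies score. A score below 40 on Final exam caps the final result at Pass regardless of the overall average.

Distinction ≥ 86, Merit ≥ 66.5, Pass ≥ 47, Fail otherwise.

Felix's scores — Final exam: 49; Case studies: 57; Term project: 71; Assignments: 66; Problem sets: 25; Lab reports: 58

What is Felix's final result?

Pass

Lab reports (58) > Case studies (57), so Case studies counts as 58.
Final exam score 49 ≥ 40: minimum met.
Weighted total:
  Final exam 49 × 0.33 = 16.17
  Case studies 58 × 0.11 = 6.38
  Term project 71 × 0.05 = 3.55
  Assignments 66 × 0.11 = 7.26
  Problem sets 25 × 0.2 = 5
  Lab reports 58 × 0.2 = 11.6
Sum = 49.96
49.96 is ≥ 47 and < 66.5 → Pass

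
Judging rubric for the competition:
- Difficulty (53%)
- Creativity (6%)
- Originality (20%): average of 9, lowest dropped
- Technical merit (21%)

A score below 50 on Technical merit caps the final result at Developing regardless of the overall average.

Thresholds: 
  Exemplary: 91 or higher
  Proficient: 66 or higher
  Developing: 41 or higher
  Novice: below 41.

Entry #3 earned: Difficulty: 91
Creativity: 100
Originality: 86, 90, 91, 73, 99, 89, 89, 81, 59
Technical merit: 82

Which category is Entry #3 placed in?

Proficient

Originality: drop 59 → average of remaining 8 = 698/8 = 87.25
Technical merit score 82 ≥ 50: minimum met.
Weighted total:
  Difficulty 91 × 0.53 = 48.23
  Creativity 100 × 0.06 = 6
  Originality 87.25 × 0.2 = 17.45
  Technical merit 82 × 0.21 = 17.22
Sum = 88.9
88.9 is ≥ 66 and < 91 → Proficient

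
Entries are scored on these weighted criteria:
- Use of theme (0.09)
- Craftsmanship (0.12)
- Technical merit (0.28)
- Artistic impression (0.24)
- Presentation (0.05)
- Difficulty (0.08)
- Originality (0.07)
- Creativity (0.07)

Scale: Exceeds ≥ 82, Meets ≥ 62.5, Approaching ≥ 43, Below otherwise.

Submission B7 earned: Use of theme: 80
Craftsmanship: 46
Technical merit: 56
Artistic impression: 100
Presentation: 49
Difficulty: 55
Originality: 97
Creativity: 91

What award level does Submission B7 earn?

Weighted total:
  Use of theme 80 × 0.09 = 7.2
  Craftsmanship 46 × 0.12 = 5.52
  Technical merit 56 × 0.28 = 15.68
  Artistic impression 100 × 0.24 = 24
  Presentation 49 × 0.05 = 2.45
  Difficulty 55 × 0.08 = 4.4
  Originality 97 × 0.07 = 6.79
  Creativity 91 × 0.07 = 6.37
Sum = 72.41
72.41 is ≥ 62.5 and < 82 → Meets

Meets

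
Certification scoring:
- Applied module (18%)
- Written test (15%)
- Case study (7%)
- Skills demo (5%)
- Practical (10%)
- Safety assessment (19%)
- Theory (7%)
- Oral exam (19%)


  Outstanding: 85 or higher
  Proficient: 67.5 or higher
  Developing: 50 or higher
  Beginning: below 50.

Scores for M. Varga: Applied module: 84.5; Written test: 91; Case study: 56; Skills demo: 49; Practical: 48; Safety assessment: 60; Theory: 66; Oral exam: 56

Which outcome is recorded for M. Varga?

Weighted total:
  Applied module 84.5 × 0.18 = 15.21
  Written test 91 × 0.15 = 13.65
  Case study 56 × 0.07 = 3.92
  Skills demo 49 × 0.05 = 2.45
  Practical 48 × 0.1 = 4.8
  Safety assessment 60 × 0.19 = 11.4
  Theory 66 × 0.07 = 4.62
  Oral exam 56 × 0.19 = 10.64
Sum = 66.69
66.69 is ≥ 50 and < 67.5 → Developing

Developing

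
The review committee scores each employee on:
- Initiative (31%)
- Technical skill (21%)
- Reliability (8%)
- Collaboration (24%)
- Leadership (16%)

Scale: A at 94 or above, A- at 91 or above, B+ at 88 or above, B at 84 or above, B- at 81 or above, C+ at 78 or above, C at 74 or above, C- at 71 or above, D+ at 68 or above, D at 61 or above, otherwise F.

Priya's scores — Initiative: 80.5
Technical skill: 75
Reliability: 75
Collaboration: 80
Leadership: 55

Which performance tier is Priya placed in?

C

Weighted total:
  Initiative 80.5 × 0.31 = 24.955
  Technical skill 75 × 0.21 = 15.75
  Reliability 75 × 0.08 = 6
  Collaboration 80 × 0.24 = 19.2
  Leadership 55 × 0.16 = 8.8
Sum = 74.705
74.705 is ≥ 74 and < 78 → C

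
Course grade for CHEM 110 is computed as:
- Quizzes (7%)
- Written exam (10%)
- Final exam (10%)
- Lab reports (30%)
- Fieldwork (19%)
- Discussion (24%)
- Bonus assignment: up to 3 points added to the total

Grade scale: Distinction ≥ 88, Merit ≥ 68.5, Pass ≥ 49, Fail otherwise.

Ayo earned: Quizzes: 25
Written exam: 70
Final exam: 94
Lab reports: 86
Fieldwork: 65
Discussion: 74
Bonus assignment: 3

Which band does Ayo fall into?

Weighted total:
  Quizzes 25 × 0.07 = 1.75
  Written exam 70 × 0.1 = 7
  Final exam 94 × 0.1 = 9.4
  Lab reports 86 × 0.3 = 25.8
  Fieldwork 65 × 0.19 = 12.35
  Discussion 74 × 0.24 = 17.76
Sum = 74.06
Bonus assignment: 74.06 + 3 = 77.06
77.06 is ≥ 68.5 and < 88 → Merit

Merit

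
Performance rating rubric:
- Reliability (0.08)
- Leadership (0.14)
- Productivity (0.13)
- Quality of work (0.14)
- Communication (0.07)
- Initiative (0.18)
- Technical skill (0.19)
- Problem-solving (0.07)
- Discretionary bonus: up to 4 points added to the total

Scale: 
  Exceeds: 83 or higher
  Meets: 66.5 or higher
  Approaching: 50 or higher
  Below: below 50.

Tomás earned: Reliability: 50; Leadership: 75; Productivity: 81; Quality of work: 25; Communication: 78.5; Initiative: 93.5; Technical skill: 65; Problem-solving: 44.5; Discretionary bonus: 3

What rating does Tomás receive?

Meets

Weighted total:
  Reliability 50 × 0.08 = 4
  Leadership 75 × 0.14 = 10.5
  Productivity 81 × 0.13 = 10.53
  Quality of work 25 × 0.14 = 3.5
  Communication 78.5 × 0.07 = 5.495
  Initiative 93.5 × 0.18 = 16.83
  Technical skill 65 × 0.19 = 12.35
  Problem-solving 44.5 × 0.07 = 3.115
Sum = 66.32
Discretionary bonus: 66.32 + 3 = 69.32
69.32 is ≥ 66.5 and < 83 → Meets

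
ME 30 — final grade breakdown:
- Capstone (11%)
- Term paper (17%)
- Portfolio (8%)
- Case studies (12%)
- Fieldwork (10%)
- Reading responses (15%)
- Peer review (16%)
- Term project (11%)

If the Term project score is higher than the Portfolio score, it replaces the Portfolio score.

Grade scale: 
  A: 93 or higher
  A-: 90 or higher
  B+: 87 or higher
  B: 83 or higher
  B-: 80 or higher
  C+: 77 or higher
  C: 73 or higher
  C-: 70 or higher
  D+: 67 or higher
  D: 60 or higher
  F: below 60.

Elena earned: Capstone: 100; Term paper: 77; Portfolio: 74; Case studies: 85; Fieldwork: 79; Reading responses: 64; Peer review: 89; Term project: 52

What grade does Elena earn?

Term project (52) ≤ Portfolio (74), so Portfolio stays at 74.
Weighted total:
  Capstone 100 × 0.11 = 11
  Term paper 77 × 0.17 = 13.09
  Portfolio 74 × 0.08 = 5.92
  Case studies 85 × 0.12 = 10.2
  Fieldwork 79 × 0.1 = 7.9
  Reading responses 64 × 0.15 = 9.6
  Peer review 89 × 0.16 = 14.24
  Term project 52 × 0.11 = 5.72
Sum = 77.67
77.67 is ≥ 77 and < 80 → C+

C+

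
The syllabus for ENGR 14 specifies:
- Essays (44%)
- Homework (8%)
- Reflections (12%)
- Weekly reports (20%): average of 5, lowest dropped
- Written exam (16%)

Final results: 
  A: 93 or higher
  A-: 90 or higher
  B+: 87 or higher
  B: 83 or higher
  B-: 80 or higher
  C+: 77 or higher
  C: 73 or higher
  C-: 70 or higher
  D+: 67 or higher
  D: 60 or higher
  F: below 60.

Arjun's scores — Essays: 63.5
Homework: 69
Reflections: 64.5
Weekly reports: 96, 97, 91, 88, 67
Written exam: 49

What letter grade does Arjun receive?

Weekly reports: drop 67 → average of remaining 4 = 372/4 = 93
Weighted total:
  Essays 63.5 × 0.44 = 27.94
  Homework 69 × 0.08 = 5.52
  Reflections 64.5 × 0.12 = 7.74
  Weekly reports 93 × 0.2 = 18.6
  Written exam 49 × 0.16 = 7.84
Sum = 67.64
67.64 is ≥ 67 and < 70 → D+

D+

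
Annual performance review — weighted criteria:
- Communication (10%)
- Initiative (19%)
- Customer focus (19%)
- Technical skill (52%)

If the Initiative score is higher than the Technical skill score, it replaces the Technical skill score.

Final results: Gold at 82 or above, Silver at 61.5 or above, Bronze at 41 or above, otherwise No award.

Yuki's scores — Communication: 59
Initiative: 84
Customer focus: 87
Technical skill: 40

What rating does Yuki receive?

Initiative (84) > Technical skill (40), so Technical skill counts as 84.
Weighted total:
  Communication 59 × 0.1 = 5.9
  Initiative 84 × 0.19 = 15.96
  Customer focus 87 × 0.19 = 16.53
  Technical skill 84 × 0.52 = 43.68
Sum = 82.07
82.07 ≥ 82 → Gold

Gold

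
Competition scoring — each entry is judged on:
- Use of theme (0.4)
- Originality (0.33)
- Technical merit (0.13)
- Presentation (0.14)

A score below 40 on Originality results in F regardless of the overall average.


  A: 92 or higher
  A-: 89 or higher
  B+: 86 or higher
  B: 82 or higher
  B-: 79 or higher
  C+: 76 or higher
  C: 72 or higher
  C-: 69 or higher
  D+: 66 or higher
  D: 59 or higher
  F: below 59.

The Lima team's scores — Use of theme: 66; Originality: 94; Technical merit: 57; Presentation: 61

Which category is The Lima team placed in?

C

Originality score 94 ≥ 40: minimum met.
Weighted total:
  Use of theme 66 × 0.4 = 26.4
  Originality 94 × 0.33 = 31.02
  Technical merit 57 × 0.13 = 7.41
  Presentation 61 × 0.14 = 8.54
Sum = 73.37
73.37 is ≥ 72 and < 76 → C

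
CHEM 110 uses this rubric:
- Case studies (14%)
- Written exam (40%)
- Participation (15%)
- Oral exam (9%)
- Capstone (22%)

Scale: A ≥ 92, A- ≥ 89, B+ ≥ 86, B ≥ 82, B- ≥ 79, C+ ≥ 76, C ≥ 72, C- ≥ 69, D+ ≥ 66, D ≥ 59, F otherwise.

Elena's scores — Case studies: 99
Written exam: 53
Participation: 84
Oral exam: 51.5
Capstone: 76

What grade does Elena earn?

C-

Weighted total:
  Case studies 99 × 0.14 = 13.86
  Written exam 53 × 0.4 = 21.2
  Participation 84 × 0.15 = 12.6
  Oral exam 51.5 × 0.09 = 4.635
  Capstone 76 × 0.22 = 16.72
Sum = 69.015
69.015 is ≥ 69 and < 72 → C-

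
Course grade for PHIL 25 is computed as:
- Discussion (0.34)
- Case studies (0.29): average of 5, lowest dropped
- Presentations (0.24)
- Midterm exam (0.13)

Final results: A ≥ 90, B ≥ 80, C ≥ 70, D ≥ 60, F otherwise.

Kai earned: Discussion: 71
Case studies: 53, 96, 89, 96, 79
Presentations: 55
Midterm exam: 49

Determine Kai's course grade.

Case studies: drop 53 → average of remaining 4 = 360/4 = 90
Weighted total:
  Discussion 71 × 0.34 = 24.14
  Case studies 90 × 0.29 = 26.1
  Presentations 55 × 0.24 = 13.2
  Midterm exam 49 × 0.13 = 6.37
Sum = 69.81
69.81 is ≥ 60 and < 70 → D

D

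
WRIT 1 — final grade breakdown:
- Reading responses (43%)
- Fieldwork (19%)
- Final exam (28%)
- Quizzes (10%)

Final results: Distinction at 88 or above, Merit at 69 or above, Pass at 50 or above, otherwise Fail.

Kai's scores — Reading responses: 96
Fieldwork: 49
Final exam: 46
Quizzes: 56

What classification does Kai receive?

Merit

Weighted total:
  Reading responses 96 × 0.43 = 41.28
  Fieldwork 49 × 0.19 = 9.31
  Final exam 46 × 0.28 = 12.88
  Quizzes 56 × 0.1 = 5.6
Sum = 69.07
69.07 is ≥ 69 and < 88 → Merit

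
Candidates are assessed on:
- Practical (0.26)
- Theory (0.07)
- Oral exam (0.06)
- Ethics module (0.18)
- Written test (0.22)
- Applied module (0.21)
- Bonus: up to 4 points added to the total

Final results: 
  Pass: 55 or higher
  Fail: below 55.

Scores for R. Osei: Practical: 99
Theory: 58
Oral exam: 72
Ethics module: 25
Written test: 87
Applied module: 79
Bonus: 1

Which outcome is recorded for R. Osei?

Weighted total:
  Practical 99 × 0.26 = 25.74
  Theory 58 × 0.07 = 4.06
  Oral exam 72 × 0.06 = 4.32
  Ethics module 25 × 0.18 = 4.5
  Written test 87 × 0.22 = 19.14
  Applied module 79 × 0.21 = 16.59
Sum = 74.35
Bonus: 74.35 + 1 = 75.35
75.35 ≥ 55 → Pass

Pass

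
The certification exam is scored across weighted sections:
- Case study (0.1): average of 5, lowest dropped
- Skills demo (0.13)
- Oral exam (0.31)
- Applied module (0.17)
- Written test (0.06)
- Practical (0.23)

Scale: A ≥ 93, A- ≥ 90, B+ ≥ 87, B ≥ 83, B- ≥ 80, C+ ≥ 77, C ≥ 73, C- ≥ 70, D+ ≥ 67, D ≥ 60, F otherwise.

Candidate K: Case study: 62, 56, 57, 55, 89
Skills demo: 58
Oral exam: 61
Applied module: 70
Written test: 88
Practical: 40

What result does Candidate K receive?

F

Case study: drop 55 → average of remaining 4 = 264/4 = 66
Weighted total:
  Case study 66 × 0.1 = 6.6
  Skills demo 58 × 0.13 = 7.54
  Oral exam 61 × 0.31 = 18.91
  Applied module 70 × 0.17 = 11.9
  Written test 88 × 0.06 = 5.28
  Practical 40 × 0.23 = 9.2
Sum = 59.43
59.43 < 60 → F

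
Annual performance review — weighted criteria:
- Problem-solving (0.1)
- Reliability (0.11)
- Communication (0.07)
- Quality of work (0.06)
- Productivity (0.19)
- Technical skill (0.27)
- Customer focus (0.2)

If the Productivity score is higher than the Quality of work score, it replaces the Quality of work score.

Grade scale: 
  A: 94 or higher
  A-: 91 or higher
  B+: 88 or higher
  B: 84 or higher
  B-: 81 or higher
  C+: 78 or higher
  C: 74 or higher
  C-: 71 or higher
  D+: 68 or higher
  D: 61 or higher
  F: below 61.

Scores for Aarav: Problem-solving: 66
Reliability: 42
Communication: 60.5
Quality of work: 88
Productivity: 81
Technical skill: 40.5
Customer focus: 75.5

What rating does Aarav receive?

D

Productivity (81) ≤ Quality of work (88), so Quality of work stays at 88.
Weighted total:
  Problem-solving 66 × 0.1 = 6.6
  Reliability 42 × 0.11 = 4.62
  Communication 60.5 × 0.07 = 4.235
  Quality of work 88 × 0.06 = 5.28
  Productivity 81 × 0.19 = 15.39
  Technical skill 40.5 × 0.27 = 10.935
  Customer focus 75.5 × 0.2 = 15.1
Sum = 62.16
62.16 is ≥ 61 and < 68 → D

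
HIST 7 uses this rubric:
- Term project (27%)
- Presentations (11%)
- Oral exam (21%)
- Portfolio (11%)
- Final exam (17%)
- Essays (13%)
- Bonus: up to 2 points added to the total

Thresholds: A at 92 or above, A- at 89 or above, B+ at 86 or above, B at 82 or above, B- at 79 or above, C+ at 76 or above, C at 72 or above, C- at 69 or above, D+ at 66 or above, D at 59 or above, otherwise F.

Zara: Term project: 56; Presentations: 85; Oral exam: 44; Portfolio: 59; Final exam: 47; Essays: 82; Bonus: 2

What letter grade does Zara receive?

D

Weighted total:
  Term project 56 × 0.27 = 15.12
  Presentations 85 × 0.11 = 9.35
  Oral exam 44 × 0.21 = 9.24
  Portfolio 59 × 0.11 = 6.49
  Final exam 47 × 0.17 = 7.99
  Essays 82 × 0.13 = 10.66
Sum = 58.85
Bonus: 58.85 + 2 = 60.85
60.85 is ≥ 59 and < 66 → D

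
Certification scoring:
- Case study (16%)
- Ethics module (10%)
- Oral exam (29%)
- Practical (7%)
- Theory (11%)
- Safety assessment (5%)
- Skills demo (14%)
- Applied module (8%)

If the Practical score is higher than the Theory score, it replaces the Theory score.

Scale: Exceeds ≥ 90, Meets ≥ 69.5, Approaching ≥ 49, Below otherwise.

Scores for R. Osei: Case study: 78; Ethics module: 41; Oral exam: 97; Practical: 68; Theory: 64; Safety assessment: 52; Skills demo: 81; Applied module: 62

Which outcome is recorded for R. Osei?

Practical (68) > Theory (64), so Theory counts as 68.
Weighted total:
  Case study 78 × 0.16 = 12.48
  Ethics module 41 × 0.1 = 4.1
  Oral exam 97 × 0.29 = 28.13
  Practical 68 × 0.07 = 4.76
  Theory 68 × 0.11 = 7.48
  Safety assessment 52 × 0.05 = 2.6
  Skills demo 81 × 0.14 = 11.34
  Applied module 62 × 0.08 = 4.96
Sum = 75.85
75.85 is ≥ 69.5 and < 90 → Meets

Meets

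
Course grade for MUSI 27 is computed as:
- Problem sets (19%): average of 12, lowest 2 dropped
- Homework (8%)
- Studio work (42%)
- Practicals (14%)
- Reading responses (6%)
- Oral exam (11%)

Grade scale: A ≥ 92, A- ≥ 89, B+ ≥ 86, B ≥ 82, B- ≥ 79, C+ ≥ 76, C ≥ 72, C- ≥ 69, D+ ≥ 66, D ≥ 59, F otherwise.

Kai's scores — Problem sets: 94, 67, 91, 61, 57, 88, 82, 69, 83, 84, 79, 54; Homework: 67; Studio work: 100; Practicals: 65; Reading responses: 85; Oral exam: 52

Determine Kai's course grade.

B

Problem sets: drop 54, 57 → average of remaining 10 = 798/10 = 79.8
Weighted total:
  Problem sets 79.8 × 0.19 = 15.162
  Homework 67 × 0.08 = 5.36
  Studio work 100 × 0.42 = 42
  Practicals 65 × 0.14 = 9.1
  Reading responses 85 × 0.06 = 5.1
  Oral exam 52 × 0.11 = 5.72
Sum = 82.442
82.442 is ≥ 82 and < 86 → B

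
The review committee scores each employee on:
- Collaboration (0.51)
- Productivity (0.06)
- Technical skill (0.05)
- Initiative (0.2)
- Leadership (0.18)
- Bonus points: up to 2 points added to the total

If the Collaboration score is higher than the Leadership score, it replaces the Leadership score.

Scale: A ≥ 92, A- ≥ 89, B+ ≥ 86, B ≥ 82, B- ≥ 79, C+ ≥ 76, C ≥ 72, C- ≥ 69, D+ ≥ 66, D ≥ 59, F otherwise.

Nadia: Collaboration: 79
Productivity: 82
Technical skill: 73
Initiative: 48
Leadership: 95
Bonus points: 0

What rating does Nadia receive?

C

Collaboration (79) ≤ Leadership (95), so Leadership stays at 95.
Weighted total:
  Collaboration 79 × 0.51 = 40.29
  Productivity 82 × 0.06 = 4.92
  Technical skill 73 × 0.05 = 3.65
  Initiative 48 × 0.2 = 9.6
  Leadership 95 × 0.18 = 17.1
Sum = 75.56
Bonus points: 75.56 + 0 = 75.56
75.56 is ≥ 72 and < 76 → C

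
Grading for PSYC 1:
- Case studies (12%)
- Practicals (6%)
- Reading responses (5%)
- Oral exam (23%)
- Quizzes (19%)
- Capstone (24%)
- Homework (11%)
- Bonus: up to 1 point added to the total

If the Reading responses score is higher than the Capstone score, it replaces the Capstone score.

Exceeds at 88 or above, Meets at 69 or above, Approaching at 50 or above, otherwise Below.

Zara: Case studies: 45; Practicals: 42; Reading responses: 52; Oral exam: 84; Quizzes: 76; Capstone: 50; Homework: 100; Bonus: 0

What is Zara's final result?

Reading responses (52) > Capstone (50), so Capstone counts as 52.
Weighted total:
  Case studies 45 × 0.12 = 5.4
  Practicals 42 × 0.06 = 2.52
  Reading responses 52 × 0.05 = 2.6
  Oral exam 84 × 0.23 = 19.32
  Quizzes 76 × 0.19 = 14.44
  Capstone 52 × 0.24 = 12.48
  Homework 100 × 0.11 = 11
Sum = 67.76
Bonus: 67.76 + 0 = 67.76
67.76 is ≥ 50 and < 69 → Approaching

Approaching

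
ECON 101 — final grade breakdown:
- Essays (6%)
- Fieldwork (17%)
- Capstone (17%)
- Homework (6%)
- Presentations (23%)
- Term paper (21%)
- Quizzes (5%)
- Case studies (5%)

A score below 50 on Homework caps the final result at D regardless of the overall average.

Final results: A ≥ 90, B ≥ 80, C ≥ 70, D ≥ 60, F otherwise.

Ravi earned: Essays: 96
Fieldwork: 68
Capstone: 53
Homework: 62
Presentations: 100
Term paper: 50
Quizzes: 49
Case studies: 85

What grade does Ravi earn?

C

Homework score 62 ≥ 50: minimum met.
Weighted total:
  Essays 96 × 0.06 = 5.76
  Fieldwork 68 × 0.17 = 11.56
  Capstone 53 × 0.17 = 9.01
  Homework 62 × 0.06 = 3.72
  Presentations 100 × 0.23 = 23
  Term paper 50 × 0.21 = 10.5
  Quizzes 49 × 0.05 = 2.45
  Case studies 85 × 0.05 = 4.25
Sum = 70.25
70.25 is ≥ 70 and < 80 → C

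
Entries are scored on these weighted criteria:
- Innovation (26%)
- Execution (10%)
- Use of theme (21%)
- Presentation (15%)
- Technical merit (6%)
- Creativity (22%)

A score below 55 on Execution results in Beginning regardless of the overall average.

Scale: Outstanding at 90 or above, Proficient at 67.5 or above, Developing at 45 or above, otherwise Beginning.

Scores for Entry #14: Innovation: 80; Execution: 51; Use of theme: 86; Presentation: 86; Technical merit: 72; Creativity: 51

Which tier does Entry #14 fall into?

Beginning

Execution score 51 < 55: minimum not met.
Weighted total:
  Innovation 80 × 0.26 = 20.8
  Execution 51 × 0.1 = 5.1
  Use of theme 86 × 0.21 = 18.06
  Presentation 86 × 0.15 = 12.9
  Technical merit 72 × 0.06 = 4.32
  Creativity 51 × 0.22 = 11.22
Sum = 72.4
Because the Execution minimum was not met, the result is Beginning.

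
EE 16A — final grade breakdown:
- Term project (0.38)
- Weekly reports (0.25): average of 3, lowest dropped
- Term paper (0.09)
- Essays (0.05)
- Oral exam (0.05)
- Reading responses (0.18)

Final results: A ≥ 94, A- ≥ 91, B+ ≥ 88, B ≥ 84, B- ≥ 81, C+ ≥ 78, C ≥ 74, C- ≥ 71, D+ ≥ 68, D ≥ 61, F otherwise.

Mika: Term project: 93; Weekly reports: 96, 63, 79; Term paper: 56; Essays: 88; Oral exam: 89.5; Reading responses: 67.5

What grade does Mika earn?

Weekly reports: drop 63 → average of remaining 2 = 175/2 = 87.5
Weighted total:
  Term project 93 × 0.38 = 35.34
  Weekly reports 87.5 × 0.25 = 21.875
  Term paper 56 × 0.09 = 5.04
  Essays 88 × 0.05 = 4.4
  Oral exam 89.5 × 0.05 = 4.475
  Reading responses 67.5 × 0.18 = 12.15
Sum = 83.28
83.28 is ≥ 81 and < 84 → B-

B-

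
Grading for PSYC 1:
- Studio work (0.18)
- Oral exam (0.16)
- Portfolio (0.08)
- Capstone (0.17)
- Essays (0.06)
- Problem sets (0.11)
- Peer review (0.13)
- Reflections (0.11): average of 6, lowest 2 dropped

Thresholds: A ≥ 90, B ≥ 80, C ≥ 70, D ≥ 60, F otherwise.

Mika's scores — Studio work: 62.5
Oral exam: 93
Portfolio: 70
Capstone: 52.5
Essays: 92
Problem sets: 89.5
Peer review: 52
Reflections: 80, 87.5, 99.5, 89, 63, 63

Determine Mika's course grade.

C

Reflections: drop 63, 63 → average of remaining 4 = 356/4 = 89
Weighted total:
  Studio work 62.5 × 0.18 = 11.25
  Oral exam 93 × 0.16 = 14.88
  Portfolio 70 × 0.08 = 5.6
  Capstone 52.5 × 0.17 = 8.925
  Essays 92 × 0.06 = 5.52
  Problem sets 89.5 × 0.11 = 9.845
  Peer review 52 × 0.13 = 6.76
  Reflections 89 × 0.11 = 9.79
Sum = 72.57
72.57 is ≥ 70 and < 80 → C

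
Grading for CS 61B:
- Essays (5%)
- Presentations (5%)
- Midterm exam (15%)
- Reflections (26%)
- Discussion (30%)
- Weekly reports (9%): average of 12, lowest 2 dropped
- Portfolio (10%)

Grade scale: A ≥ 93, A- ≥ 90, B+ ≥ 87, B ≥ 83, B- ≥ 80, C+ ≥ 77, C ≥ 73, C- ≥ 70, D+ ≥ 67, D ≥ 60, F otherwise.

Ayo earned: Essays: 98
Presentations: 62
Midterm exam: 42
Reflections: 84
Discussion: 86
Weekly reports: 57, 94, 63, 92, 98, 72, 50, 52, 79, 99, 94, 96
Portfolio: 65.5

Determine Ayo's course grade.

Weekly reports: drop 50, 52 → average of remaining 10 = 844/10 = 84.4
Weighted total:
  Essays 98 × 0.05 = 4.9
  Presentations 62 × 0.05 = 3.1
  Midterm exam 42 × 0.15 = 6.3
  Reflections 84 × 0.26 = 21.84
  Discussion 86 × 0.3 = 25.8
  Weekly reports 84.4 × 0.09 = 7.596
  Portfolio 65.5 × 0.1 = 6.55
Sum = 76.086
76.086 is ≥ 73 and < 77 → C

C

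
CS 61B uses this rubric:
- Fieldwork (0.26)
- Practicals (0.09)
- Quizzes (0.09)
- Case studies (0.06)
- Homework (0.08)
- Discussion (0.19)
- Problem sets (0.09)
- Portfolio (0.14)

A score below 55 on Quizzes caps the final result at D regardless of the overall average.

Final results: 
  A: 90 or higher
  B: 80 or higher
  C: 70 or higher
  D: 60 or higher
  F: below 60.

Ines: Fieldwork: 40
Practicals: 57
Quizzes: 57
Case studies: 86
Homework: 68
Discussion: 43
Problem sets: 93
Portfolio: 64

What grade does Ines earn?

F

Quizzes score 57 ≥ 55: minimum met.
Weighted total:
  Fieldwork 40 × 0.26 = 10.4
  Practicals 57 × 0.09 = 5.13
  Quizzes 57 × 0.09 = 5.13
  Case studies 86 × 0.06 = 5.16
  Homework 68 × 0.08 = 5.44
  Discussion 43 × 0.19 = 8.17
  Problem sets 93 × 0.09 = 8.37
  Portfolio 64 × 0.14 = 8.96
Sum = 56.76
56.76 < 60 → F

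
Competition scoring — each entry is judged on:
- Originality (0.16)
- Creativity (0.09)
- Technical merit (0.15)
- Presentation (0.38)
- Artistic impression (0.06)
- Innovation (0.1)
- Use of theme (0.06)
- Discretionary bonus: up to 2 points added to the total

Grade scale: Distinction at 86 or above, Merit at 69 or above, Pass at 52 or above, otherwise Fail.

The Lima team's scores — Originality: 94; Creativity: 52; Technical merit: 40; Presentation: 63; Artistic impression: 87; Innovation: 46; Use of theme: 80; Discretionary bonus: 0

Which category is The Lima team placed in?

Pass

Weighted total:
  Originality 94 × 0.16 = 15.04
  Creativity 52 × 0.09 = 4.68
  Technical merit 40 × 0.15 = 6
  Presentation 63 × 0.38 = 23.94
  Artistic impression 87 × 0.06 = 5.22
  Innovation 46 × 0.1 = 4.6
  Use of theme 80 × 0.06 = 4.8
Sum = 64.28
Discretionary bonus: 64.28 + 0 = 64.28
64.28 is ≥ 52 and < 69 → Pass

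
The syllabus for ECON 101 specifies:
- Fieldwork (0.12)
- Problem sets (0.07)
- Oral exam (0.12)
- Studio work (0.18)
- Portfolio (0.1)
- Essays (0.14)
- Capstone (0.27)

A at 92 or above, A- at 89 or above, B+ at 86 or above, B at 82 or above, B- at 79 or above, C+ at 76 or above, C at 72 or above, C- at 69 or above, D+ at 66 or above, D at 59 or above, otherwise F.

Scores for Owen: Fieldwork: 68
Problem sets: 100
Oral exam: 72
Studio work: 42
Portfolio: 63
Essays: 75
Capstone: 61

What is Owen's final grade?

Weighted total:
  Fieldwork 68 × 0.12 = 8.16
  Problem sets 100 × 0.07 = 7
  Oral exam 72 × 0.12 = 8.64
  Studio work 42 × 0.18 = 7.56
  Portfolio 63 × 0.1 = 6.3
  Essays 75 × 0.14 = 10.5
  Capstone 61 × 0.27 = 16.47
Sum = 64.63
64.63 is ≥ 59 and < 66 → D

D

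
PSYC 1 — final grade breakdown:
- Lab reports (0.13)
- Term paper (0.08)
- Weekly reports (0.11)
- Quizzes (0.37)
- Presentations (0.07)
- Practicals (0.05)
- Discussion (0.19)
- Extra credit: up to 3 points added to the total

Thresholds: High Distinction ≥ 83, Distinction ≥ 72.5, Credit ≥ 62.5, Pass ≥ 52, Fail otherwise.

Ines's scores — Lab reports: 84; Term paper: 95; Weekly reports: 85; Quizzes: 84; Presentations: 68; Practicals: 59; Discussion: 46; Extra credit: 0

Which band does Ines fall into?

Distinction

Weighted total:
  Lab reports 84 × 0.13 = 10.92
  Term paper 95 × 0.08 = 7.6
  Weekly reports 85 × 0.11 = 9.35
  Quizzes 84 × 0.37 = 31.08
  Presentations 68 × 0.07 = 4.76
  Practicals 59 × 0.05 = 2.95
  Discussion 46 × 0.19 = 8.74
Sum = 75.4
Extra credit: 75.4 + 0 = 75.4
75.4 is ≥ 72.5 and < 83 → Distinction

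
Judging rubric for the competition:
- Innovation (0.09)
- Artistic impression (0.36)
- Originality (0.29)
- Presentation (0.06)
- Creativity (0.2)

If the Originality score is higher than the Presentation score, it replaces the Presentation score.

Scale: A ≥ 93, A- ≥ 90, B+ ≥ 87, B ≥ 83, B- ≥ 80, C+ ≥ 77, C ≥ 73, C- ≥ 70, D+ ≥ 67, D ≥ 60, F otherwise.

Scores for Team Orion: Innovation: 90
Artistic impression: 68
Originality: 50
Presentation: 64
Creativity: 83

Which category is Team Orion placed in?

Originality (50) ≤ Presentation (64), so Presentation stays at 64.
Weighted total:
  Innovation 90 × 0.09 = 8.1
  Artistic impression 68 × 0.36 = 24.48
  Originality 50 × 0.29 = 14.5
  Presentation 64 × 0.06 = 3.84
  Creativity 83 × 0.2 = 16.6
Sum = 67.52
67.52 is ≥ 67 and < 70 → D+

D+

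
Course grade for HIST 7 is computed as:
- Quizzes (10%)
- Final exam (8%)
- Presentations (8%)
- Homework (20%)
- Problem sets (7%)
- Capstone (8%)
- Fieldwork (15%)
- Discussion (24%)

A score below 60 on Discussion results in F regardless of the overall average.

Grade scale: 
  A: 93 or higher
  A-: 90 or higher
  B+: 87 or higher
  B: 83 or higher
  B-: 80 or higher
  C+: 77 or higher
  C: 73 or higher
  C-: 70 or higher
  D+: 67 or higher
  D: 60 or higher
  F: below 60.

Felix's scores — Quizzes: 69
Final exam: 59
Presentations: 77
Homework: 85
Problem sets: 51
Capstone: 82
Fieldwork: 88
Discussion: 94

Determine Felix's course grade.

B-

Discussion score 94 ≥ 60: minimum met.
Weighted total:
  Quizzes 69 × 0.1 = 6.9
  Final exam 59 × 0.08 = 4.72
  Presentations 77 × 0.08 = 6.16
  Homework 85 × 0.2 = 17
  Problem sets 51 × 0.07 = 3.57
  Capstone 82 × 0.08 = 6.56
  Fieldwork 88 × 0.15 = 13.2
  Discussion 94 × 0.24 = 22.56
Sum = 80.67
80.67 is ≥ 80 and < 83 → B-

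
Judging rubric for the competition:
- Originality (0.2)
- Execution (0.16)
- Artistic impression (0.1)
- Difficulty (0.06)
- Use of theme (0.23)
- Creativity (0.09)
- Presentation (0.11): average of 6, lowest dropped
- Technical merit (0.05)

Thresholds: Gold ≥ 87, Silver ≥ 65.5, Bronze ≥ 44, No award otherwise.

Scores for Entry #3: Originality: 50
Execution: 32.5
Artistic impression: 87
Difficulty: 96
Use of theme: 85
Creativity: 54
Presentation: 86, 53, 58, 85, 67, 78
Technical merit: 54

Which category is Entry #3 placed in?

Presentation: drop 53 → average of remaining 5 = 374/5 = 74.8
Weighted total:
  Originality 50 × 0.2 = 10
  Execution 32.5 × 0.16 = 5.2
  Artistic impression 87 × 0.1 = 8.7
  Difficulty 96 × 0.06 = 5.76
  Use of theme 85 × 0.23 = 19.55
  Creativity 54 × 0.09 = 4.86
  Presentation 74.8 × 0.11 = 8.228
  Technical merit 54 × 0.05 = 2.7
Sum = 64.998
64.998 is ≥ 44 and < 65.5 → Bronze

Bronze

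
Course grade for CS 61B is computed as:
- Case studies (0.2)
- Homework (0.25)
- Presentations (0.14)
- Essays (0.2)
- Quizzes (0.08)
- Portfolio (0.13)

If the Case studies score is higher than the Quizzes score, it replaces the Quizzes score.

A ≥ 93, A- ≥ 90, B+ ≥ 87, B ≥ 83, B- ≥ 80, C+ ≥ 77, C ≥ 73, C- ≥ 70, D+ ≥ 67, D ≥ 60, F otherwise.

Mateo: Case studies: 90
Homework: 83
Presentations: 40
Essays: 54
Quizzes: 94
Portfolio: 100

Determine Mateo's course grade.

C

Case studies (90) ≤ Quizzes (94), so Quizzes stays at 94.
Weighted total:
  Case studies 90 × 0.2 = 18
  Homework 83 × 0.25 = 20.75
  Presentations 40 × 0.14 = 5.6
  Essays 54 × 0.2 = 10.8
  Quizzes 94 × 0.08 = 7.52
  Portfolio 100 × 0.13 = 13
Sum = 75.67
75.67 is ≥ 73 and < 77 → C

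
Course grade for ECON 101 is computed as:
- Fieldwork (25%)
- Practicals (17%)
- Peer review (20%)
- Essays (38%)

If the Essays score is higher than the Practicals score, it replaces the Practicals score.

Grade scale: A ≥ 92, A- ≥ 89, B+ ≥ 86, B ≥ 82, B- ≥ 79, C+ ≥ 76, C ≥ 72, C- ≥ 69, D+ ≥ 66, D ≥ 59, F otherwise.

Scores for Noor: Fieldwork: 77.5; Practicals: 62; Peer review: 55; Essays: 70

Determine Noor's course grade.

D+

Essays (70) > Practicals (62), so Practicals counts as 70.
Weighted total:
  Fieldwork 77.5 × 0.25 = 19.375
  Practicals 70 × 0.17 = 11.9
  Peer review 55 × 0.2 = 11
  Essays 70 × 0.38 = 26.6
Sum = 68.875
68.875 is ≥ 66 and < 69 → D+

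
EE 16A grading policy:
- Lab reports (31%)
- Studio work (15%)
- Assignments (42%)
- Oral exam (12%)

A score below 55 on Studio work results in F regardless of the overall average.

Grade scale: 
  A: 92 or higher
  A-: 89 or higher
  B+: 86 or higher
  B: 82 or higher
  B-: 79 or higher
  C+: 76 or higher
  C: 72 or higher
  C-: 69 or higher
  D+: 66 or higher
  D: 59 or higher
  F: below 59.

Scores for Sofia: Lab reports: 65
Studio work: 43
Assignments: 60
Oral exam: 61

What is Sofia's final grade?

F

Studio work score 43 < 55: minimum not met.
Weighted total:
  Lab reports 65 × 0.31 = 20.15
  Studio work 43 × 0.15 = 6.45
  Assignments 60 × 0.42 = 25.2
  Oral exam 61 × 0.12 = 7.32
Sum = 59.12
Because the Studio work minimum was not met, the result is F.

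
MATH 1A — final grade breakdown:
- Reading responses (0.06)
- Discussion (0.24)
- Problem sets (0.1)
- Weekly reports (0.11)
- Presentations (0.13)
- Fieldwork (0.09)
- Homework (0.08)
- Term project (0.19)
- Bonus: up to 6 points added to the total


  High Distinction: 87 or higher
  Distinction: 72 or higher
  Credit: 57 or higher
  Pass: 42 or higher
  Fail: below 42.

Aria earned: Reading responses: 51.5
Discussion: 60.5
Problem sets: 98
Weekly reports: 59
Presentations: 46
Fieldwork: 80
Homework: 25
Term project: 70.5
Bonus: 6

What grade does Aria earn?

Credit

Weighted total:
  Reading responses 51.5 × 0.06 = 3.09
  Discussion 60.5 × 0.24 = 14.52
  Problem sets 98 × 0.1 = 9.8
  Weekly reports 59 × 0.11 = 6.49
  Presentations 46 × 0.13 = 5.98
  Fieldwork 80 × 0.09 = 7.2
  Homework 25 × 0.08 = 2
  Term project 70.5 × 0.19 = 13.395
Sum = 62.475
Bonus: 62.475 + 6 = 68.475
68.475 is ≥ 57 and < 72 → Credit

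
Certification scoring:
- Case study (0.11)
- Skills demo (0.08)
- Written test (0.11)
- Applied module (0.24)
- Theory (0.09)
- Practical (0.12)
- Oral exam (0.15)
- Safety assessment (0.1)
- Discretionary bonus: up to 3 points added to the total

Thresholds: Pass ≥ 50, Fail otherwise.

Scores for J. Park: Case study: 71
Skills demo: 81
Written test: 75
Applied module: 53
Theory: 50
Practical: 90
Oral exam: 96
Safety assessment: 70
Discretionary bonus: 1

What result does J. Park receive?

Pass

Weighted total:
  Case study 71 × 0.11 = 7.81
  Skills demo 81 × 0.08 = 6.48
  Written test 75 × 0.11 = 8.25
  Applied module 53 × 0.24 = 12.72
  Theory 50 × 0.09 = 4.5
  Practical 90 × 0.12 = 10.8
  Oral exam 96 × 0.15 = 14.4
  Safety assessment 70 × 0.1 = 7
Sum = 71.96
Discretionary bonus: 71.96 + 1 = 72.96
72.96 ≥ 50 → Pass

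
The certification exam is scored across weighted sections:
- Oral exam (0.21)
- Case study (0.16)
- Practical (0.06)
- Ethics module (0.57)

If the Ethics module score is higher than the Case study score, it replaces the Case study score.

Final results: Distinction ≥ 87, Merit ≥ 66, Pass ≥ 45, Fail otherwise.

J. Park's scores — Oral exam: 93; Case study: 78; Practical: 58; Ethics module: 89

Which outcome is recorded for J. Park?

Ethics module (89) > Case study (78), so Case study counts as 89.
Weighted total:
  Oral exam 93 × 0.21 = 19.53
  Case study 89 × 0.16 = 14.24
  Practical 58 × 0.06 = 3.48
  Ethics module 89 × 0.57 = 50.73
Sum = 87.98
87.98 ≥ 87 → Distinction

Distinction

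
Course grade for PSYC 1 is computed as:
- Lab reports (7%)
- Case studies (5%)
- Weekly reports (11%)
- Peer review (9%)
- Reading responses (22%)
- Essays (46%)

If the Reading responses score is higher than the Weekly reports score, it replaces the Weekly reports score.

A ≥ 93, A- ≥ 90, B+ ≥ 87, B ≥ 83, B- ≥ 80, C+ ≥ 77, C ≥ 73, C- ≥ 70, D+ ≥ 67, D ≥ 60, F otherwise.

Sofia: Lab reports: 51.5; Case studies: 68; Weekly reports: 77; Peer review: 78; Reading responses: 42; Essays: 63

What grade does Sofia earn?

Reading responses (42) ≤ Weekly reports (77), so Weekly reports stays at 77.
Weighted total:
  Lab reports 51.5 × 0.07 = 3.605
  Case studies 68 × 0.05 = 3.4
  Weekly reports 77 × 0.11 = 8.47
  Peer review 78 × 0.09 = 7.02
  Reading responses 42 × 0.22 = 9.24
  Essays 63 × 0.46 = 28.98
Sum = 60.715
60.715 is ≥ 60 and < 67 → D

D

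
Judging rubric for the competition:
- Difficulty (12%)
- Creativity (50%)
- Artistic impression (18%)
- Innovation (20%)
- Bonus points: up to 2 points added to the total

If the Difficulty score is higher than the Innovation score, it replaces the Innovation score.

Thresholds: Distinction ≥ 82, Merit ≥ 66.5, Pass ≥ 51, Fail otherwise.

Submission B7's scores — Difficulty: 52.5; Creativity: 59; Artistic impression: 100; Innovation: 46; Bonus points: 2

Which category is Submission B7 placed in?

Pass

Difficulty (52.5) > Innovation (46), so Innovation counts as 52.5.
Weighted total:
  Difficulty 52.5 × 0.12 = 6.3
  Creativity 59 × 0.5 = 29.5
  Artistic impression 100 × 0.18 = 18
  Innovation 52.5 × 0.2 = 10.5
Sum = 64.3
Bonus points: 64.3 + 2 = 66.3
66.3 is ≥ 51 and < 66.5 → Pass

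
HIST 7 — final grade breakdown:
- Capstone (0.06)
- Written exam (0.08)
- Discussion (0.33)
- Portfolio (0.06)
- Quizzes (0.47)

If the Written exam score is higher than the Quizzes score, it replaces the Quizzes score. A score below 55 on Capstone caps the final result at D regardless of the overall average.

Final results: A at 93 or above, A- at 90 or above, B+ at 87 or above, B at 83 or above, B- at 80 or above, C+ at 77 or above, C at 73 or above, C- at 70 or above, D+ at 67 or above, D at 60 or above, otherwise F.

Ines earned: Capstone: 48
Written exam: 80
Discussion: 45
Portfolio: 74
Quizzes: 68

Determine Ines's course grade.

D

Written exam (80) > Quizzes (68), so Quizzes counts as 80.
Capstone score 48 < 55: minimum not met.
Weighted total:
  Capstone 48 × 0.06 = 2.88
  Written exam 80 × 0.08 = 6.4
  Discussion 45 × 0.33 = 14.85
  Portfolio 74 × 0.06 = 4.44
  Quizzes 80 × 0.47 = 37.6
Sum = 66.17
66.17 would be D; cap at D applies → D.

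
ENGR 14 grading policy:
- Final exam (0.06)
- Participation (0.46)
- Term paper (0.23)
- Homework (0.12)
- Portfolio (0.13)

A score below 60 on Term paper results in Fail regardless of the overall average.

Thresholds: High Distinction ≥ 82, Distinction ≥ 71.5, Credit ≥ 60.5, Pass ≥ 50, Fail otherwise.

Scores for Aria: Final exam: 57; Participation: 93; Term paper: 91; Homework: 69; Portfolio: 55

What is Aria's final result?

High Distinction

Term paper score 91 ≥ 60: minimum met.
Weighted total:
  Final exam 57 × 0.06 = 3.42
  Participation 93 × 0.46 = 42.78
  Term paper 91 × 0.23 = 20.93
  Homework 69 × 0.12 = 8.28
  Portfolio 55 × 0.13 = 7.15
Sum = 82.56
82.56 ≥ 82 → High Distinction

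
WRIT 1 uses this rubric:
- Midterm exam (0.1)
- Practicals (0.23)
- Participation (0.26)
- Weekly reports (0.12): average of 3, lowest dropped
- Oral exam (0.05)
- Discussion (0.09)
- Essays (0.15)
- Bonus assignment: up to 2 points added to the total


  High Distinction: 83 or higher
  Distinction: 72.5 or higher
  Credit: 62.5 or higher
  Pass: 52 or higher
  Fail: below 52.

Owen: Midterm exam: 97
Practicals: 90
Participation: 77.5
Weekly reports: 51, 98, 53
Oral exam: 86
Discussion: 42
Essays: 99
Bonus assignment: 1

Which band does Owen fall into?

High Distinction

Weekly reports: drop 51 → average of remaining 2 = 151/2 = 75.5
Weighted total:
  Midterm exam 97 × 0.1 = 9.7
  Practicals 90 × 0.23 = 20.7
  Participation 77.5 × 0.26 = 20.15
  Weekly reports 75.5 × 0.12 = 9.06
  Oral exam 86 × 0.05 = 4.3
  Discussion 42 × 0.09 = 3.78
  Essays 99 × 0.15 = 14.85
Sum = 82.54
Bonus assignment: 82.54 + 1 = 83.54
83.54 ≥ 83 → High Distinction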